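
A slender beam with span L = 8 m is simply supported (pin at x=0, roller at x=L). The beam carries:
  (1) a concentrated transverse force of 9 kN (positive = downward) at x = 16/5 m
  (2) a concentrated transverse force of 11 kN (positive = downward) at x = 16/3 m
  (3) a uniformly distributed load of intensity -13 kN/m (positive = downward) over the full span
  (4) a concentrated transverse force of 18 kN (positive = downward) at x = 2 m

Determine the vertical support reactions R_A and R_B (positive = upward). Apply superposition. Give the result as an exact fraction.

R_A = -883/30 kN, R_B = -1097/30 kN

Load 1 — point force P=9 kN at a=16/5 m (b=L-a=24/5):
  R_A = Pb/L = 9·(24/5)/8 = 27/5 kN
  R_B = Pa/L = 9·(16/5)/8 = 18/5 kN
Load 2 — point force P=11 kN at a=16/3 m (b=L-a=8/3):
  R_A = Pb/L = 11·(8/3)/8 = 11/3 kN
  R_B = Pa/L = 11·(16/3)/8 = 22/3 kN
Load 3 — uniform load w=-13 kN/m over full span:
  R_A = wL/2 = (-13)·8/2 = -52 kN
  R_B = wL/2 = (-13)·8/2 = -52 kN
Load 4 — point force P=18 kN at a=2 m (b=L-a=6):
  R_A = Pb/L = 18·6/8 = 27/2 kN
  R_B = Pa/L = 18·2/8 = 9/2 kN
Superposition: R_A = -883/30 kN, R_B = -1097/30 kN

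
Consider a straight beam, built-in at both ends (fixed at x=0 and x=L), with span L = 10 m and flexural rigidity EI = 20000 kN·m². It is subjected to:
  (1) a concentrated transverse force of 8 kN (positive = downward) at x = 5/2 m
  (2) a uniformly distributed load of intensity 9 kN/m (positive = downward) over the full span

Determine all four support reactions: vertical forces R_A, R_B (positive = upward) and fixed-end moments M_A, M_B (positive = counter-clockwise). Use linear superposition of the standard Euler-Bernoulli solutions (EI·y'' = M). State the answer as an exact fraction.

Load 1 — point force P=8 kN at a=5/2 m (b=L-a=15/2):
  R_A = Pb²(3a+b)/L³ = 8·(15/2)²·(3·(5/2)+(15/2))/10³ = 27/4 kN
  M_A = Pab²/L² = 8·(5/2)·(15/2)²/10² = 45/4 kN·m
  R_B = Pa²(a+3b)/L³ = 8·(5/2)²·((5/2)+3·(15/2))/10³ = 5/4 kN
  M_B = -Pa²b/L² = -8·(5/2)²·(15/2)/10² = -15/4 kN·m
Load 2 — uniform load w=9 kN/m over full span:
  R_A = wL/2 = 9·10/2 = 45 kN
  M_A = wL²/12 = 9·10²/12 = 75 kN·m
  R_B = wL/2 = 9·10/2 = 45 kN
  M_B = -wL²/12 = -9·10²/12 = -75 kN·m
Superposition: R_A = 207/4 kN, M_A = 345/4 kN·m, R_B = 185/4 kN, M_B = -315/4 kN·m

R_A = 207/4 kN, M_A = 345/4 kN·m, R_B = 185/4 kN, M_B = -315/4 kN·m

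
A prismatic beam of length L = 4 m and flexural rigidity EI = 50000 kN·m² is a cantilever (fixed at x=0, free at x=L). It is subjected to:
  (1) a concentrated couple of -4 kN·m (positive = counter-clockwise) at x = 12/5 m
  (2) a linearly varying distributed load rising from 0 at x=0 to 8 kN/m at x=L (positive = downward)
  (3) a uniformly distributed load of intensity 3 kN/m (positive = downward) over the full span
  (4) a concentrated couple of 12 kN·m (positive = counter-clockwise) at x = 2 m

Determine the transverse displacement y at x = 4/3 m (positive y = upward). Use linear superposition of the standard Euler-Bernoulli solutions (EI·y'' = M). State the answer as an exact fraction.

y(4/3) = -9466/11390625 m

Load 1 — applied couple M₀=-4 kN·m at a=12/5 m (b=L-a=8/5):
  y_1 = M₀x²/(2EI)  [x≤a] = (-4)·(4/3)²/(2·50000) = -2/28125 m
Load 2 — triangular load w₀=8 kN/m (0→w₀ over full span):
  y_2 = (w₀Lx³/12-w₀L²x²/6-w₀x⁵/(120L))/EI = (8·4·(4/3)³/12-8·4²·(4/3)²/6-8·(4/3)⁵/(120·4))/50000 = -7216/11390625 m
Load 3 — uniform load w=3 kN/m over full span:
  y_3 = -wx²(x²-4Lx+6L²)/(24EI) = -3·(4/3)²·((4/3)²-4·4·(4/3)+6·4²)/(24·50000) = -86/253125 m
Load 4 — applied couple M₀=12 kN·m at a=2 m (b=L-a=2):
  y_4 = M₀x²/(2EI)  [x≤a] = 12·(4/3)²/(2·50000) = 2/9375 m
Superposition: y = Σ y_i = -9466/11390625 m ≈ -0.000831 m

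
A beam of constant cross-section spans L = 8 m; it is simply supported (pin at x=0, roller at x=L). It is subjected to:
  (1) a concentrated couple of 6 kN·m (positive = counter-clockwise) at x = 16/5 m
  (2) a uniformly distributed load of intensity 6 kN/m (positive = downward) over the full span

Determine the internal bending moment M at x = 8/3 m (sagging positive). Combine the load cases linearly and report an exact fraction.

M(8/3) = 134/3 kN·m

Load 1 — applied couple M₀=6 kN·m at a=16/5 m (b=L-a=24/5):
  M_1 = M₀x/L  [x≤a] = 6·(8/3)/8 = 2 kN·m
Load 2 — uniform load w=6 kN/m over full span:
  M_2 = wx(L-x)/2 = 6·(8/3)·(8-(8/3))/2 = 128/3 kN·m
Superposition: M = Σ M_i = 134/3 kN·m ≈ 44.666667 kN·m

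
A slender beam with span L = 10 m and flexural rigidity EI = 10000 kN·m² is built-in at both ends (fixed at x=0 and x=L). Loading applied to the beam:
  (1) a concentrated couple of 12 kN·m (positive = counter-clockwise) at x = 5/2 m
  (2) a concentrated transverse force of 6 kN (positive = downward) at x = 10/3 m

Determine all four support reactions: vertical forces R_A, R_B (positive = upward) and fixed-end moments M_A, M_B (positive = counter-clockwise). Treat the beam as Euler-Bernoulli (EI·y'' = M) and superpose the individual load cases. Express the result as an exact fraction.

R_A = 1043/180 kN, M_A = 239/36 kN·m, R_B = 37/180 kN, M_B = -25/36 kN·m

Load 1 — applied couple M₀=12 kN·m at a=5/2 m (b=L-a=15/2):
  R_A = 6M₀ab/L³ = 6·12·(5/2)·(15/2)/10³ = 27/20 kN
  M_A = M₀b(2a-b)/L² = 12·(15/2)·(2·(5/2)-(15/2))/10² = -9/4 kN·m
  R_B = -6M₀ab/L³ = -6·12·(5/2)·(15/2)/10³ = -27/20 kN
  M_B = M₀a(2b-a)/L² = 12·(5/2)·(2·(15/2)-(5/2))/10² = 15/4 kN·m
Load 2 — point force P=6 kN at a=10/3 m (b=L-a=20/3):
  R_A = Pb²(3a+b)/L³ = 6·(20/3)²·(3·(10/3)+(20/3))/10³ = 40/9 kN
  M_A = Pab²/L² = 6·(10/3)·(20/3)²/10² = 80/9 kN·m
  R_B = Pa²(a+3b)/L³ = 6·(10/3)²·((10/3)+3·(20/3))/10³ = 14/9 kN
  M_B = -Pa²b/L² = -6·(10/3)²·(20/3)/10² = -40/9 kN·m
Superposition: R_A = 1043/180 kN, M_A = 239/36 kN·m, R_B = 37/180 kN, M_B = -25/36 kN·m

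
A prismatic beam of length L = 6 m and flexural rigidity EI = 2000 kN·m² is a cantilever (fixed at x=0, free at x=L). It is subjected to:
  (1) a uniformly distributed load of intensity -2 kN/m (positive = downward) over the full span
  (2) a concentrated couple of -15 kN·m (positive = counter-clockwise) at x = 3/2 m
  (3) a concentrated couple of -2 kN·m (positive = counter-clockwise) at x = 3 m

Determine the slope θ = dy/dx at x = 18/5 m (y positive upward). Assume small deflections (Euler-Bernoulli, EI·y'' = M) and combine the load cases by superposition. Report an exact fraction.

Load 1 — uniform load w=-2 kN/m over full span:
  θ_1 = -wx(x²-3Lx+3L²)/(6EI) = -(-2)·(18/5)·((18/5)²-3·6·(18/5)+3·6²)/(6·2000) = 1053/31250 rad
Load 2 — applied couple M₀=-15 kN·m at a=3/2 m (b=L-a=9/2):
  θ_2 = M₀a/EI  [x>a] = (-15)·(3/2)/2000 = -9/800 rad
Load 3 — applied couple M₀=-2 kN·m at a=3 m (b=L-a=3):
  θ_3 = M₀a/EI  [x>a] = (-2)·3/2000 = -3/1000 rad
Superposition: θ = Σ θ_i = 9723/500000 rad ≈ 0.019446 rad

θ(18/5) = 9723/500000 rad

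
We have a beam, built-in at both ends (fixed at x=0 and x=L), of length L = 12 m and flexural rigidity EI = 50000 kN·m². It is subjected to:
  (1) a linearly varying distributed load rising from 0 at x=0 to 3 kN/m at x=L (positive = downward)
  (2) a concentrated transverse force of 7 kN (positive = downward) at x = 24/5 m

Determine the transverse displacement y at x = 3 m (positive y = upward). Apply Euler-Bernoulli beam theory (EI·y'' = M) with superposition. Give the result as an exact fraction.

y(3) = -60021/40000000 m

Load 1 — triangular load w₀=3 kN/m (0→w₀ over full span):
  y_1 = -w₀x²(L-x)²(x+2L)/(120LEI) = -3·3²·(12-3)²·(3+2·12)/(120·12·50000) = -6561/8000000 m
Load 2 — point force P=7 kN at a=24/5 m (b=L-a=36/5):
  y_2 = -Pb²x²(3aL-(3a+b)x)/(6L³EI)  [x≤a] = -7·(36/5)²·3²·(3·(24/5)·12-(3·(24/5)+(36/5))·3)/(6·12³·50000) = -1701/2500000 m
Superposition: y = Σ y_i = -60021/40000000 m ≈ -0.001501 m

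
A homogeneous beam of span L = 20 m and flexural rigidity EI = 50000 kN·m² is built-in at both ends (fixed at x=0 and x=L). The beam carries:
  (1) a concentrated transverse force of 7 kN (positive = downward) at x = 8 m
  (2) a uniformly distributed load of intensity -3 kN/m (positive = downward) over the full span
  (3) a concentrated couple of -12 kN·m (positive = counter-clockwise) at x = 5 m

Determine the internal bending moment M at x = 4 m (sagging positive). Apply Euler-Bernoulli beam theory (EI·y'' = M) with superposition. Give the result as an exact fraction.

M(4) = -1483/500 kN·m

Load 1 — point force P=7 kN at a=8 m (b=L-a=12):
  M_1 = Pb²(3a+b)x/L³ - Pab²/L²  [x≤a] = 7·12²·(3·8+12)·4/20³ - 7·8·12²/20² = -252/125 kN·m
Load 2 — uniform load w=-3 kN/m over full span:
  M_2 = wLx/2 - wL²/12 - wx²/2 = (-3)·20·4/2 - (-3)·20²/12 - (-3)·4²/2 = 4 kN·m
Load 3 — applied couple M₀=-12 kN·m at a=5 m (b=L-a=15):
  M_3 = R_Ax - M_A  [x≤a] with R_A=-27/40, M_A=9/4 = (-27/40)·4 - (9/4) = -99/20 kN·m
Superposition: M = Σ M_i = -1483/500 kN·m ≈ -2.966000 kN·m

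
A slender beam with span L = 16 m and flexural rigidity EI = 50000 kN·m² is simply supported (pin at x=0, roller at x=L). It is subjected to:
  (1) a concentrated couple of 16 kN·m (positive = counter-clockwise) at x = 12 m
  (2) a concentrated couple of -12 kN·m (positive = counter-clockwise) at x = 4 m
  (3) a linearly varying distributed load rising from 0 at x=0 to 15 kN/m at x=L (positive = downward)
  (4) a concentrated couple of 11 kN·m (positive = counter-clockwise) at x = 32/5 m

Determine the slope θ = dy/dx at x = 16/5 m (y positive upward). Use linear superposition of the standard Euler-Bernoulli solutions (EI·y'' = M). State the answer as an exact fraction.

Load 1 — applied couple M₀=16 kN·m at a=12 m (b=L-a=4):
  θ_1 = (M₀x²/(2L)+C₁)/EI  [x≤a] with C₁=M₀(3b²-L²)/(6L)=-104/3 = (16·(16/5)²/(2·16)+(-104/3))/50000 = -277/468750 rad
Load 2 — applied couple M₀=-12 kN·m at a=4 m (b=L-a=12):
  θ_2 = (M₀x²/(2L)+C₁)/EI  [x≤a] with C₁=M₀(3b²-L²)/(6L)=-22 = ((-12)·(16/5)²/(2·16)+(-22))/50000 = -323/625000 rad
Load 3 — triangular load w₀=15 kN/m (0→w₀ over full span):
  θ_3 = -w₀(7L⁴-30L²x²+15x⁴)/(360LEI) = -15·(7·16⁴-30·16²·(16/5)²+15·(16/5)⁴)/(360·16·50000) = -23296/1171875 rad
Load 4 — applied couple M₀=11 kN·m at a=32/5 m (b=L-a=48/5):
  θ_4 = (M₀x²/(2L)+C₁)/EI  [x≤a] with C₁=M₀(3b²-L²)/(6L)=176/75 = (11·(16/5)²/(2·16)+(176/75))/50000 = 11/93750 rad
Superposition: θ = Σ θ_i = -195653/9375000 rad ≈ -0.020870 rad

θ(16/5) = -195653/9375000 rad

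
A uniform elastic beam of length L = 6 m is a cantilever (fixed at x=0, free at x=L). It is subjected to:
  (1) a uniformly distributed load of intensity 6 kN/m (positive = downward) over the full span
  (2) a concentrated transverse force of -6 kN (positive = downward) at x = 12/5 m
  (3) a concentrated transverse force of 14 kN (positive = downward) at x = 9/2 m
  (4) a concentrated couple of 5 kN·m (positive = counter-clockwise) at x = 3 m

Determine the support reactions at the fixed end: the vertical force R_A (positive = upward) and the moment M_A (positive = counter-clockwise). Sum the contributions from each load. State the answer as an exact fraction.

Load 1 — uniform load w=6 kN/m over full span:
  R_A = wL = 6·6 = 36 kN
  M_A = wL²/2 = 6·6²/2 = 108 kN·m
Load 2 — point force P=-6 kN at a=12/5 m (b=L-a=18/5):
  R_A = P = (-6) = -6 kN
  M_A = Pa = (-6)·(12/5) = -72/5 kN·m
Load 3 — point force P=14 kN at a=9/2 m (b=L-a=3/2):
  R_A = P = 14 kN
  M_A = Pa = 14·(9/2) = 63 kN·m
Load 4 — applied couple M₀=5 kN·m at a=3 m (b=L-a=3):
  R_A = 0 kN
  M_A = -M₀ = -5 kN·m
Superposition: R_A = 44 kN, M_A = 758/5 kN·m

R_A = 44 kN, M_A = 758/5 kN·m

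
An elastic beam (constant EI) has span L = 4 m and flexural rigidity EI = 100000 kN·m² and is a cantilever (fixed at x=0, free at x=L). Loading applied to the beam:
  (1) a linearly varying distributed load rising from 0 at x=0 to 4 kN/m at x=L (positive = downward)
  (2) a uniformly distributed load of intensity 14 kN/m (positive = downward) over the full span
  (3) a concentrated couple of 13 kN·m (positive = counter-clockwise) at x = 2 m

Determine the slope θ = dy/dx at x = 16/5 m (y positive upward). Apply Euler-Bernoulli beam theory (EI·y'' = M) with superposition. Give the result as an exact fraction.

Load 1 — triangular load w₀=4 kN/m (0→w₀ over full span):
  θ_1 = (w₀Lx²/4-w₀L²x/3-w₀x⁴/(24L))/EI = (4·4·(16/5)²/4-4·4²·(16/5)/3-4·(16/5)⁴/(24·4))/100000 = -1856/5859375 rad
Load 2 — uniform load w=14 kN/m over full span:
  θ_2 = -wx(x²-3Lx+3L²)/(6EI) = -14·(16/5)·((16/5)²-3·4·(16/5)+3·4²)/(6·100000) = -1736/1171875 rad
Load 3 — applied couple M₀=13 kN·m at a=2 m (b=L-a=2):
  θ_3 = M₀a/EI  [x>a] = 13·2/100000 = 13/50000 rad
Superposition: θ = Σ θ_i = -48067/31250000 rad ≈ -0.001538 rad

θ(16/5) = -48067/31250000 rad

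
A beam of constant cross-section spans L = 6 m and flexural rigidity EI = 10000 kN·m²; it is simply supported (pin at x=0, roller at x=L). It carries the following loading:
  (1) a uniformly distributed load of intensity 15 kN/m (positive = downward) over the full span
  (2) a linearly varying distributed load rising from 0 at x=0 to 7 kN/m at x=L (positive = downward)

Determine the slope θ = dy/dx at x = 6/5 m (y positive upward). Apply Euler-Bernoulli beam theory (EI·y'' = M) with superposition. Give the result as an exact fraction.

θ(6/5) = -82113/6250000 rad

Load 1 — uniform load w=15 kN/m over full span:
  θ_1 = -w(L³-6Lx²+4x³)/(24EI) = -15·(6³-6·6·(6/5)²+4·(6/5)³)/(24·10000) = -2673/250000 rad
Load 2 — triangular load w₀=7 kN/m (0→w₀ over full span):
  θ_2 = -w₀(7L⁴-30L²x²+15x⁴)/(360LEI) = -7·(7·6⁴-30·6²·(6/5)²+15·(6/5)⁴)/(360·6·10000) = -1911/781250 rad
Superposition: θ = Σ θ_i = -82113/6250000 rad ≈ -0.013138 rad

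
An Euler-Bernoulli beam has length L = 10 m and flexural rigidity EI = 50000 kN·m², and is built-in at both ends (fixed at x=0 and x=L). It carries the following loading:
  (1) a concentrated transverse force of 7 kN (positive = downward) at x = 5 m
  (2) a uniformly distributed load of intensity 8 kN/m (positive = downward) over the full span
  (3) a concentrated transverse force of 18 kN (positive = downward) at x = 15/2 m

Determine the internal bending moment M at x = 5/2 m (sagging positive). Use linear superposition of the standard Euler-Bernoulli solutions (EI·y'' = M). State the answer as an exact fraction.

M(5/2) = 665/96 kN·m

Load 1 — point force P=7 kN at a=5 m (b=L-a=5):
  M_1 = Pb²(3a+b)x/L³ - Pab²/L²  [x≤a] = 7·5²·(3·5+5)·(5/2)/10³ - 7·5·5²/10² = 0 kN·m
Load 2 — uniform load w=8 kN/m over full span:
  M_2 = wLx/2 - wL²/12 - wx²/2 = 8·10·(5/2)/2 - 8·10²/12 - 8·(5/2)²/2 = 25/3 kN·m
Load 3 — point force P=18 kN at a=15/2 m (b=L-a=5/2):
  M_3 = Pb²(3a+b)x/L³ - Pab²/L²  [x≤a] = 18·(5/2)²·(3·(15/2)+(5/2))·(5/2)/10³ - 18·(15/2)·(5/2)²/10² = -45/32 kN·m
Superposition: M = Σ M_i = 665/96 kN·m ≈ 6.927083 kN·m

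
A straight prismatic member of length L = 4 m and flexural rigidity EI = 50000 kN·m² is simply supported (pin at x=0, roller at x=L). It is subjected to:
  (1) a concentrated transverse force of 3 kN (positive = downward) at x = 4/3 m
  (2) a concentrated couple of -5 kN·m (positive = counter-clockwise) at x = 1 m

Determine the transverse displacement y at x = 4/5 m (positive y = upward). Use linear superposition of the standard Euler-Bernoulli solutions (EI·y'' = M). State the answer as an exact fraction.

Load 1 — point force P=3 kN at a=4/3 m (b=L-a=8/3):
  y_1 = -Pbx(L²-b²-x²)/(6LEI)  [x≤a] = -3·(8/3)·(4/5)·(4²-(8/3)²-(4/5)²)/(6·4·50000) = -464/10546875 m
Load 2 — applied couple M₀=-5 kN·m at a=1 m (b=L-a=3):
  y_2 = (M₀x³/(6L)+C₁x)/EI  [x≤a] with C₁=M₀(3b²-L²)/(6L)=-55/24 = ((-5)·(4/5)³/(6·4)+(-55/24)·(4/5))/50000 = -97/2500000 m
Superposition: y = Σ y_i = -27943/337500000 m ≈ -0.000083 m

y(4/5) = -27943/337500000 m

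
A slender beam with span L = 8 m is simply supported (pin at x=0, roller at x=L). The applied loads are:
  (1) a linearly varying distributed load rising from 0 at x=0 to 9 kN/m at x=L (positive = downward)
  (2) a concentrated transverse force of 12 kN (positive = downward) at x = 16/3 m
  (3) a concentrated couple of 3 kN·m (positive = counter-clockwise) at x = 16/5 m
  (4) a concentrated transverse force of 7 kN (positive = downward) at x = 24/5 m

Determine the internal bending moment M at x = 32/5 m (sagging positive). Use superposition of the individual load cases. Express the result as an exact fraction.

Load 1 — triangular load w₀=9 kN/m (0→w₀ over full span):
  M_1 = w₀Lx/6 - w₀x³/(6L) = 9·8·(32/5)/6 - 9·(32/5)³/(6·8) = 3456/125 kN·m
Load 2 — point force P=12 kN at a=16/3 m (b=L-a=8/3):
  M_2 = Pa(L-x)/L  [x>a] = 12·(16/3)·(8-(32/5))/8 = 64/5 kN·m
Load 3 — applied couple M₀=3 kN·m at a=16/5 m (b=L-a=24/5):
  M_3 = M₀x/L - M₀  [x>a] = 3·(32/5)/8 - 3 = -3/5 kN·m
Load 4 — point force P=7 kN at a=24/5 m (b=L-a=16/5):
  M_4 = Pa(L-x)/L  [x>a] = 7·(24/5)·(8-(32/5))/8 = 168/25 kN·m
Superposition: M = Σ M_i = 5821/125 kN·m ≈ 46.568000 kN·m

M(32/5) = 5821/125 kN·m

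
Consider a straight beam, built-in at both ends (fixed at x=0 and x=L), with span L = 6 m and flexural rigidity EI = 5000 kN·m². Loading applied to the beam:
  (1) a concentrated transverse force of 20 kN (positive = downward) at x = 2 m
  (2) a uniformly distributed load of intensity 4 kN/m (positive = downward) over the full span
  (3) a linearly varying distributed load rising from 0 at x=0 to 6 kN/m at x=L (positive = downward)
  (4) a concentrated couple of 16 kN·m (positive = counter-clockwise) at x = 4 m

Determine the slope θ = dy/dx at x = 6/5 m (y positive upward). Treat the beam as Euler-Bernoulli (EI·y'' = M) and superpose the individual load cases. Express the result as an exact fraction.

Load 1 — point force P=20 kN at a=2 m (b=L-a=4):
  θ_1 = -Pb²x(2aL-(3a+b)x)/(2L³EI)  [x≤a] = -20·4²·(6/5)·(2·2·6-(3·2+4)·(6/5))/(2·6³·5000) = -4/1875 rad
Load 2 — uniform load w=4 kN/m over full span:
  θ_2 = -wx(L-x)(L-2x)/(12EI) = -4·(6/5)·(6-(6/5))·(6-2·(6/5))/(12·5000) = -108/78125 rad
Load 3 — triangular load w₀=6 kN/m (0→w₀ over full span):
  θ_3 = -w₀(2x(L-x)(L-2x)(x+2L)+x²(L-x)²)/(120LEI) = -6·(2·(6/5)·(6-(6/5))·(6-2·(6/5))·((6/5)+2·6)+(6/5)²·(6-(6/5))²)/(120·6·5000) = -378/390625 rad
Load 4 — applied couple M₀=16 kN·m at a=4 m (b=L-a=2):
  θ_4 = (R_Ax²/2 - M_Ax)/EI  [x≤a] with R_A=32/9, M_A=16/3 = ((32/9)·(6/5)²/2 - (16/3)·(6/5))/5000 = -12/15625 rad
Superposition: θ = Σ θ_i = -6154/1171875 rad ≈ -0.005251 rad

θ(6/5) = -6154/1171875 rad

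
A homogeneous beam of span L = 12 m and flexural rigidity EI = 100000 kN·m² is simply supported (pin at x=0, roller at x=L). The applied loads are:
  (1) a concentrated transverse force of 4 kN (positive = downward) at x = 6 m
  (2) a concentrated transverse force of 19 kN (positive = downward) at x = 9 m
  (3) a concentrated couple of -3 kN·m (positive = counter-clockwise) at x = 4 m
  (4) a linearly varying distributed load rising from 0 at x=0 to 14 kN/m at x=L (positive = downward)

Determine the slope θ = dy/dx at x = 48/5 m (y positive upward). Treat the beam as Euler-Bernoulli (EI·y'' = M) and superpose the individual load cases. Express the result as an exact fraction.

θ(48/5) = 2745341/500000000 rad

Load 1 — point force P=4 kN at a=6 m (b=L-a=6):
  θ_1 = -Pa(2L²-6Lx+3x²+a²)/(6LEI)  [x>a] = -4·6·(2·12²-6·12·(48/5)+3·(48/5)²+6²)/(6·12·100000) = 189/625000 rad
Load 2 — point force P=19 kN at a=9 m (b=L-a=3):
  θ_2 = -Pa(2L²-6Lx+3x²+a²)/(6LEI)  [x>a] = -19·9·(2·12²-6·12·(48/5)+3·(48/5)²+9²)/(6·12·100000) = 21717/20000000 rad
Load 3 — applied couple M₀=-3 kN·m at a=4 m (b=L-a=8):
  θ_3 = (M₀x²/(2L)-M₀(x-a)+C₁)/EI  [x>a] with C₁=M₀(3b²-L²)/(6L)=-2 = ((-3)·(48/5)²/(2·12)-(-3)·((48/5)-4)+(-2))/100000 = 41/1250000 rad
Load 4 — triangular load w₀=14 kN/m (0→w₀ over full span):
  θ_4 = -w₀(7L⁴-30L²x²+15x⁴)/(360LEI) = -14·(7·12⁴-30·12²·(48/5)²+15·(48/5)⁴)/(360·12·100000) = 15897/3906250 rad
Superposition: θ = Σ θ_i = 2745341/500000000 rad ≈ 0.005491 rad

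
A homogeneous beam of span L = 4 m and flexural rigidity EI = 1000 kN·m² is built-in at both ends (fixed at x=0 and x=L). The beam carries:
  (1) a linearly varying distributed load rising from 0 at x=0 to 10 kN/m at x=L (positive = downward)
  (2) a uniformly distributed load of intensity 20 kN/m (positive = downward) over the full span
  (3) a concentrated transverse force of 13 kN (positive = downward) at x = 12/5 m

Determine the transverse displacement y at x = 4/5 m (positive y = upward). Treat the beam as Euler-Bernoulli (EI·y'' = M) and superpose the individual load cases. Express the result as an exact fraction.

Load 1 — triangular load w₀=10 kN/m (0→w₀ over full span):
  y_1 = -w₀x²(L-x)²(x+2L)/(120LEI) = -10·(4/5)²·(4-(4/5))²·((4/5)+2·4)/(120·4·1000) = -1408/1171875 m
Load 2 — uniform load w=20 kN/m over full span:
  y_2 = -wx²(L-x)²/(24EI) = -20·(4/5)²·(4-(4/5))²/(24·1000) = -256/46875 m
Load 3 — point force P=13 kN at a=12/5 m (b=L-a=8/5):
  y_3 = -Pb²x²(3aL-(3a+b)x)/(6L³EI)  [x≤a] = -13·(8/5)²·(4/5)²·(3·(12/5)·4-(3·(12/5)+(8/5))·(4/5))/(6·4³·1000) = -7072/5859375 m
Superposition: y = Σ y_i = -46112/5859375 m ≈ -0.007870 m

y(4/5) = -46112/5859375 m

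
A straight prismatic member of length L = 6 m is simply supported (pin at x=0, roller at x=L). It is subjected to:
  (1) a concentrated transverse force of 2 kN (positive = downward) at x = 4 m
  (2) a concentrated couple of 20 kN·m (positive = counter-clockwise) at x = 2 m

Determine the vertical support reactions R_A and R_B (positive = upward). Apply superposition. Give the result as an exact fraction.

R_A = 4 kN, R_B = -2 kN

Load 1 — point force P=2 kN at a=4 m (b=L-a=2):
  R_A = Pb/L = 2·2/6 = 2/3 kN
  R_B = Pa/L = 2·4/6 = 4/3 kN
Load 2 — applied couple M₀=20 kN·m at a=2 m (b=L-a=4):
  R_A = M₀/L = 20/6 = 10/3 kN
  R_B = -M₀/L = -20/6 = -10/3 kN
Superposition: R_A = 4 kN, R_B = -2 kN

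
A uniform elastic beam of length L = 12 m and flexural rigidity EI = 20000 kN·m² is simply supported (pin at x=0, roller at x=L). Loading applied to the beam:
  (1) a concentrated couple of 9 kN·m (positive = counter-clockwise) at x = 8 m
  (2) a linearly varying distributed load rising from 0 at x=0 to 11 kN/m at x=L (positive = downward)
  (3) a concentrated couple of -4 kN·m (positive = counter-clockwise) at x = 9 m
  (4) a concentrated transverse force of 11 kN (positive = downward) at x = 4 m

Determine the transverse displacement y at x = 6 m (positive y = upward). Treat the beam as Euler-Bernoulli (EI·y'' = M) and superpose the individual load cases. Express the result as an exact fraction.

y(6) = -5521/60000 m

Load 1 — applied couple M₀=9 kN·m at a=8 m (b=L-a=4):
  y_1 = (M₀x³/(6L)+C₁x)/EI  [x≤a] with C₁=M₀(3b²-L²)/(6L)=-12 = (9·6³/(6·12)+(-12)·6)/20000 = -9/4000 m
Load 2 — triangular load w₀=11 kN/m (0→w₀ over full span):
  y_2 = -w₀x(7L⁴-10L²x²+3x⁴)/(360LEI) = -11·6·(7·12⁴-10·12²·6²+3·6⁴)/(360·12·20000) = -297/4000 m
Load 3 — applied couple M₀=-4 kN·m at a=9 m (b=L-a=3):
  y_3 = (M₀x³/(6L)+C₁x)/EI  [x≤a] with C₁=M₀(3b²-L²)/(6L)=13/2 = ((-4)·6³/(6·12)+(13/2)·6)/20000 = 27/20000 m
Load 4 — point force P=11 kN at a=4 m (b=L-a=8):
  y_4 = -Pa(L-x)(2Lx-a²-x²)/(6LEI)  [x>a] = -11·4·(12-6)·(2·12·6-4²-6²)/(6·12·20000) = -253/15000 m
Superposition: y = Σ y_i = -5521/60000 m ≈ -0.092017 m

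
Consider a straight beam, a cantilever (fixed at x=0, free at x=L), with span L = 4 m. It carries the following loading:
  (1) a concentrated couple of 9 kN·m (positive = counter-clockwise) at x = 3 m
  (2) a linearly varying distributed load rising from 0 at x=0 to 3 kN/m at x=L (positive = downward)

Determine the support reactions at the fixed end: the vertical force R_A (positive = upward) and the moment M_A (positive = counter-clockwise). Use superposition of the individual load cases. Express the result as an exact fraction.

Load 1 — applied couple M₀=9 kN·m at a=3 m (b=L-a=1):
  R_A = 0 kN
  M_A = -M₀ = -9 kN·m
Load 2 — triangular load w₀=3 kN/m (0→w₀ over full span):
  R_A = w₀L/2 = 3·4/2 = 6 kN
  M_A = w₀L²/3 = 3·4²/3 = 16 kN·m
Superposition: R_A = 6 kN, M_A = 7 kN·m

R_A = 6 kN, M_A = 7 kN·m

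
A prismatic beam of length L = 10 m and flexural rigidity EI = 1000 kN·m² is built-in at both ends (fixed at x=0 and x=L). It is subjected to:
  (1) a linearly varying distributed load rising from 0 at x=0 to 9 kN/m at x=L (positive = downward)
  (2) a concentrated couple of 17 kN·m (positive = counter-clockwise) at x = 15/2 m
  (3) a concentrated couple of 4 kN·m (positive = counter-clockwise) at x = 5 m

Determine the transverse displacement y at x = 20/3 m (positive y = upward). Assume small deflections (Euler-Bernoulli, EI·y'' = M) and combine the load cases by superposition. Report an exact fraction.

Load 1 — triangular load w₀=9 kN/m (0→w₀ over full span):
  y_1 = -w₀x²(L-x)²(x+2L)/(120LEI) = -9·(20/3)²·(10-(20/3))²·((20/3)+2·10)/(120·10·1000) = -8/81 m
Load 2 — applied couple M₀=17 kN·m at a=15/2 m (b=L-a=5/2):
  y_2 = (R_Ax³/6 - M_Ax²/2)/EI  [x≤a] with R_A=153/80, M_A=85/16 = ((153/80)·(20/3)³/6 - (85/16)·(20/3)²/2)/1000 = -17/720 m
Load 3 — applied couple M₀=4 kN·m at a=5 m (b=L-a=5):
  y_3 = (R_Ax³/6 - M_Ax²/2 - M₀(x-a)²/2)/EI  [x>a] with R_A=3/5, M_A=1 = ((3/5)·(20/3)³/6 - 1·(20/3)²/2 - 4·((20/3)-5)²/2)/1000 = 1/540 m
Superposition: y = Σ y_i = -781/6480 m ≈ -0.120525 m

y(20/3) = -781/6480 m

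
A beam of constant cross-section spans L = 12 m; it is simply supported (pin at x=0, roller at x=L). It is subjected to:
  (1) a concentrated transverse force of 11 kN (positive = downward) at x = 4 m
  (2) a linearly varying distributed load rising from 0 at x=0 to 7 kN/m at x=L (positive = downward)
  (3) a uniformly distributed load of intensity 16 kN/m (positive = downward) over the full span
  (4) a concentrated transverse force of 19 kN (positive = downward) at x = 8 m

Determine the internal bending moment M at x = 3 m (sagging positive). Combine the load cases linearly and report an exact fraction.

M(3) = 2371/8 kN·m

Load 1 — point force P=11 kN at a=4 m (b=L-a=8):
  M_1 = Pbx/L  [x≤a] = 11·8·3/12 = 22 kN·m
Load 2 — triangular load w₀=7 kN/m (0→w₀ over full span):
  M_2 = w₀Lx/6 - w₀x³/(6L) = 7·12·3/6 - 7·3³/(6·12) = 315/8 kN·m
Load 3 — uniform load w=16 kN/m over full span:
  M_3 = wx(L-x)/2 = 16·3·(12-3)/2 = 216 kN·m
Load 4 — point force P=19 kN at a=8 m (b=L-a=4):
  M_4 = Pbx/L  [x≤a] = 19·4·3/12 = 19 kN·m
Superposition: M = Σ M_i = 2371/8 kN·m ≈ 296.375000 kN·m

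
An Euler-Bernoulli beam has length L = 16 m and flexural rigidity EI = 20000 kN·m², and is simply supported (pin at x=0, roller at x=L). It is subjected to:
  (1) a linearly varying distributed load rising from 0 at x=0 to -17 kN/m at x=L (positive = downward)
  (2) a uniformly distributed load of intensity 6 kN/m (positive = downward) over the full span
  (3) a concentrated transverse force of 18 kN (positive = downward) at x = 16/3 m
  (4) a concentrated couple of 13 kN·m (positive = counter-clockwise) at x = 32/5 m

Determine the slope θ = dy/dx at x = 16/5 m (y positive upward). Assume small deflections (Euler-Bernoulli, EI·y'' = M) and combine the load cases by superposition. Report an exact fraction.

Load 1 — triangular load w₀=-17 kN/m (0→w₀ over full span):
  θ_1 = -w₀(7L⁴-30L²x²+15x⁴)/(360LEI) = -(-17)·(7·16⁴-30·16²·(16/5)²+15·(16/5)⁴)/(360·16·20000) = 198016/3515625 rad
Load 2 — uniform load w=6 kN/m over full span:
  θ_2 = -w(L³-6Lx²+4x³)/(24EI) = -6·(16³-6·16·(16/5)²+4·(16/5)³)/(24·20000) = -3168/78125 rad
Load 3 — point force P=18 kN at a=16/3 m (b=L-a=32/3):
  θ_3 = -Pb(L²-b²-3x²)/(6LEI)  [x≤a] = -18·(32/3)·(16²-(32/3)²-3·(16/5)²)/(6·16·20000) = -1568/140625 rad
Load 4 — applied couple M₀=13 kN·m at a=32/5 m (b=L-a=48/5):
  θ_4 = (M₀x²/(2L)+C₁)/EI  [x≤a] with C₁=M₀(3b²-L²)/(6L)=208/75 = (13·(16/5)²/(2·16)+(208/75))/20000 = 13/37500 rad
Superposition: θ = Σ θ_i = 69899/14062500 rad ≈ 0.004971 rad

θ(16/5) = 69899/14062500 rad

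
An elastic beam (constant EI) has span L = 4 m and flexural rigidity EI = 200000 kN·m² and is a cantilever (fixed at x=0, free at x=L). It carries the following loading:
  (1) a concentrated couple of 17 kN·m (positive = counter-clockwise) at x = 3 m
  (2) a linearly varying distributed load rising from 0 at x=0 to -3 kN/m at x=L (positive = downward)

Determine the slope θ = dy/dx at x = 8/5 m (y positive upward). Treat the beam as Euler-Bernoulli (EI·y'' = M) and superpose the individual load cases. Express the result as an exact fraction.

θ(8/5) = 3541/15625000 rad

Load 1 — applied couple M₀=17 kN·m at a=3 m (b=L-a=1):
  θ_1 = M₀x/EI  [x≤a] = 17·(8/5)/200000 = 17/125000 rad
Load 2 — triangular load w₀=-3 kN/m (0→w₀ over full span):
  θ_2 = (w₀Lx²/4-w₀L²x/3-w₀x⁴/(24L))/EI = ((-3)·4·(8/5)²/4-(-3)·4²·(8/5)/3-(-3)·(8/5)⁴/(24·4))/200000 = 177/1953125 rad
Superposition: θ = Σ θ_i = 3541/15625000 rad ≈ 0.000227 rad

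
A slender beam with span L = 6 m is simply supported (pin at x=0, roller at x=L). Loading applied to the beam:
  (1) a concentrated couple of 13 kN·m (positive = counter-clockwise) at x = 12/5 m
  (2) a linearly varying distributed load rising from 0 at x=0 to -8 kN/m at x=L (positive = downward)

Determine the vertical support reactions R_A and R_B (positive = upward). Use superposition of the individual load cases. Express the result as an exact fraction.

R_A = -35/6 kN, R_B = -109/6 kN

Load 1 — applied couple M₀=13 kN·m at a=12/5 m (b=L-a=18/5):
  R_A = M₀/L = 13/6 kN
  R_B = -M₀/L = -13/6 kN
Load 2 — triangular load w₀=-8 kN/m (0→w₀ over full span):
  R_A = w₀L/6 = (-8)·6/6 = -8 kN
  R_B = w₀L/3 = (-8)·6/3 = -16 kN
Superposition: R_A = -35/6 kN, R_B = -109/6 kN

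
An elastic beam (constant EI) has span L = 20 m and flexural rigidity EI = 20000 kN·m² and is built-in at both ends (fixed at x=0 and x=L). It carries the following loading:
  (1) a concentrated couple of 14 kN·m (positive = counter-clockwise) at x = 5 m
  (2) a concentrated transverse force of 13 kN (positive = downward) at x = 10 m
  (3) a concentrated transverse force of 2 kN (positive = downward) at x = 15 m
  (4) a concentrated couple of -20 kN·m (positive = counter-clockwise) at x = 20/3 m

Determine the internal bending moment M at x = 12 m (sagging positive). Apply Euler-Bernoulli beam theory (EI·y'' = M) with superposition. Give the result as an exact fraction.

M(12) = 469/20 kN·m

Load 1 — applied couple M₀=14 kN·m at a=5 m (b=L-a=15):
  M_1 = R_Ax - M_A - M₀  [x>a] with R_A=63/80, M_A=-21/8 = (63/80)·12 - (-21/8) - 14 = -77/40 kN·m
Load 2 — point force P=13 kN at a=10 m (b=L-a=10):
  M_2 = Pa²(a+3b)(L-x)/L³ - Pa²b/L²  [x>a] = 13·10²·(10+3·10)·(20-12)/20³ - 13·10²·10/20² = 39/2 kN·m
Load 3 — point force P=2 kN at a=15 m (b=L-a=5):
  M_3 = Pb²(3a+b)x/L³ - Pab²/L²  [x≤a] = 2·5²·(3·15+5)·12/20³ - 2·15·5²/20² = 15/8 kN·m
Load 4 — applied couple M₀=-20 kN·m at a=20/3 m (b=L-a=40/3):
  M_4 = R_Ax - M_A - M₀  [x>a] with R_A=-4/3, M_A=0 = (-4/3)·12 - 0 - (-20) = 4 kN·m
Superposition: M = Σ M_i = 469/20 kN·m ≈ 23.450000 kN·m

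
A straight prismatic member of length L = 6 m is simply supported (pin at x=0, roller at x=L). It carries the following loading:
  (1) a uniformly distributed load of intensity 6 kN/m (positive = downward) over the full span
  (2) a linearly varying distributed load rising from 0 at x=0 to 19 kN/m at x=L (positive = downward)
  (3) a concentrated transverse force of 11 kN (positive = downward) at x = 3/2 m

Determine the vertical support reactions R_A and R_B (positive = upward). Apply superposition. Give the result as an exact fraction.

Load 1 — uniform load w=6 kN/m over full span:
  R_A = wL/2 = 6·6/2 = 18 kN
  R_B = wL/2 = 6·6/2 = 18 kN
Load 2 — triangular load w₀=19 kN/m (0→w₀ over full span):
  R_A = w₀L/6 = 19·6/6 = 19 kN
  R_B = w₀L/3 = 19·6/3 = 38 kN
Load 3 — point force P=11 kN at a=3/2 m (b=L-a=9/2):
  R_A = Pb/L = 11·(9/2)/6 = 33/4 kN
  R_B = Pa/L = 11·(3/2)/6 = 11/4 kN
Superposition: R_A = 181/4 kN, R_B = 235/4 kN

R_A = 181/4 kN, R_B = 235/4 kN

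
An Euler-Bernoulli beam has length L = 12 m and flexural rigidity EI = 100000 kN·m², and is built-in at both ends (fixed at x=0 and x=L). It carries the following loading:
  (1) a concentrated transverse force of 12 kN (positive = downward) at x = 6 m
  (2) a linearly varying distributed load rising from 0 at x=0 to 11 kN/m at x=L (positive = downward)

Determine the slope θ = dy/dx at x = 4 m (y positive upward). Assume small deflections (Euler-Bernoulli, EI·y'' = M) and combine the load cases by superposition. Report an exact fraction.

Load 1 — point force P=12 kN at a=6 m (b=L-a=6):
  θ_1 = -Pb²x(2aL-(3a+b)x)/(2L³EI)  [x≤a] = -12·6²·4·(2·6·12-(3·6+6)·4)/(2·12³·100000) = -3/12500 rad
Load 2 — triangular load w₀=11 kN/m (0→w₀ over full span):
  θ_2 = -w₀(2x(L-x)(L-2x)(x+2L)+x²(L-x)²)/(120LEI) = -11·(2·4·(12-4)·(12-2·4)·(4+2·12)+4²·(12-4)²)/(120·12·100000) = -88/140625 rad
Superposition: θ = Σ θ_i = -487/562500 rad ≈ -0.000866 rad

θ(4) = -487/562500 rad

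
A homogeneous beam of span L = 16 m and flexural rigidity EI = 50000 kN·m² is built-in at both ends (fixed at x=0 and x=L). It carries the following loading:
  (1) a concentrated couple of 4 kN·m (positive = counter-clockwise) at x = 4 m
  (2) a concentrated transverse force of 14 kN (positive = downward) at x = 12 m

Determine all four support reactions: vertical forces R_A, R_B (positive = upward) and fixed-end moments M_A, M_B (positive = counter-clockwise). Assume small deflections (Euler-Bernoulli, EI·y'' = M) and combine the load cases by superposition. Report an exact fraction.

R_A = 79/32 kN, M_A = 39/4 kN·m, R_B = 369/32 kN, M_B = -121/4 kN·m

Load 1 — applied couple M₀=4 kN·m at a=4 m (b=L-a=12):
  R_A = 6M₀ab/L³ = 6·4·4·12/16³ = 9/32 kN
  M_A = M₀b(2a-b)/L² = 4·12·(2·4-12)/16² = -3/4 kN·m
  R_B = -6M₀ab/L³ = -6·4·4·12/16³ = -9/32 kN
  M_B = M₀a(2b-a)/L² = 4·4·(2·12-4)/16² = 5/4 kN·m
Load 2 — point force P=14 kN at a=12 m (b=L-a=4):
  R_A = Pb²(3a+b)/L³ = 14·4²·(3·12+4)/16³ = 35/16 kN
  M_A = Pab²/L² = 14·12·4²/16² = 21/2 kN·m
  R_B = Pa²(a+3b)/L³ = 14·12²·(12+3·4)/16³ = 189/16 kN
  M_B = -Pa²b/L² = -14·12²·4/16² = -63/2 kN·m
Superposition: R_A = 79/32 kN, M_A = 39/4 kN·m, R_B = 369/32 kN, M_B = -121/4 kN·m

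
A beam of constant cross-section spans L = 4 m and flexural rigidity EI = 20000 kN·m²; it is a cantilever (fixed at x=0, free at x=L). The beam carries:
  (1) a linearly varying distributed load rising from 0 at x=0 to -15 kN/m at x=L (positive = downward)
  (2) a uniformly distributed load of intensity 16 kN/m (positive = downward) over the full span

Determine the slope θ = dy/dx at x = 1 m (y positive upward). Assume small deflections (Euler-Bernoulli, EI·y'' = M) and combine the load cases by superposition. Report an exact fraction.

θ(1) = -3217/1920000 rad

Load 1 — triangular load w₀=-15 kN/m (0→w₀ over full span):
  θ_1 = (w₀Lx²/4-w₀L²x/3-w₀x⁴/(24L))/EI = ((-15)·4·1²/4-(-15)·4²·1/3-(-15)·1⁴/(24·4))/20000 = 417/128000 rad
Load 2 — uniform load w=16 kN/m over full span:
  θ_2 = -wx(x²-3Lx+3L²)/(6EI) = -16·1·(1²-3·4·1+3·4²)/(6·20000) = -37/7500 rad
Superposition: θ = Σ θ_i = -3217/1920000 rad ≈ -0.001676 rad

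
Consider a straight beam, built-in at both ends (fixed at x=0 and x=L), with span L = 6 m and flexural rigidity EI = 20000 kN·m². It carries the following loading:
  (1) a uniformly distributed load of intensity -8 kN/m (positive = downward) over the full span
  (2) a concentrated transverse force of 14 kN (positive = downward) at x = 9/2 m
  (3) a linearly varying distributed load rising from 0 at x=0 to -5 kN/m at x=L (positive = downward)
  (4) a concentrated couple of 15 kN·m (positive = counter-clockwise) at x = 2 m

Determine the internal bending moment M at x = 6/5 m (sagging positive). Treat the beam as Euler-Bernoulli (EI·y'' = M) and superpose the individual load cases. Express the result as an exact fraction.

Load 1 — uniform load w=-8 kN/m over full span:
  M_1 = wLx/2 - wL²/12 - wx²/2 = (-8)·6·(6/5)/2 - (-8)·6²/12 - (-8)·(6/5)²/2 = 24/25 kN·m
Load 2 — point force P=14 kN at a=9/2 m (b=L-a=3/2):
  M_2 = Pb²(3a+b)x/L³ - Pab²/L²  [x≤a] = 14·(3/2)²·(3·(9/2)+(3/2))·(6/5)/6³ - 14·(9/2)·(3/2)²/6² = -21/16 kN·m
Load 3 — triangular load w₀=-5 kN/m (0→w₀ over full span):
  M_3 = 3w₀Lx/20 - w₀L²/30 - w₀x³/(6L) = 3·(-5)·6·(6/5)/20 - (-5)·6²/30 - (-5)·(6/5)³/(6·6) = 21/25 kN·m
Load 4 — applied couple M₀=15 kN·m at a=2 m (b=L-a=4):
  M_4 = R_Ax - M_A  [x≤a] with R_A=10/3, M_A=0 = (10/3)·(6/5) - 0 = 4 kN·m
Superposition: M = Σ M_i = 359/80 kN·m ≈ 4.487500 kN·m

M(6/5) = 359/80 kN·m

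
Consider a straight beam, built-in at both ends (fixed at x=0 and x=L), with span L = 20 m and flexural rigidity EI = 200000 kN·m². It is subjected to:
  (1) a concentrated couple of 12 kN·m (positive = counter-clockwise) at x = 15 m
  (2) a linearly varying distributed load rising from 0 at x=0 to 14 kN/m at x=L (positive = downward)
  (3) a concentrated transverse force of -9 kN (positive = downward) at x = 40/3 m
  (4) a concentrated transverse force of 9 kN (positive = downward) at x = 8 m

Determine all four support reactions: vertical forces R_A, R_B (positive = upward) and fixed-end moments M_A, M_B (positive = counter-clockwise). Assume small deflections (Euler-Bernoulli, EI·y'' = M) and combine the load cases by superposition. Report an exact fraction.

R_A = 138521/3000 kN, M_A = 60901/300 kN·m, R_B = 281479/3000 kN, M_B = -81859/300 kN·m

Load 1 — applied couple M₀=12 kN·m at a=15 m (b=L-a=5):
  R_A = 6M₀ab/L³ = 6·12·15·5/20³ = 27/40 kN
  M_A = M₀b(2a-b)/L² = 12·5·(2·15-5)/20² = 15/4 kN·m
  R_B = -6M₀ab/L³ = -6·12·15·5/20³ = -27/40 kN
  M_B = M₀a(2b-a)/L² = 12·15·(2·5-15)/20² = -9/4 kN·m
Load 2 — triangular load w₀=14 kN/m (0→w₀ over full span):
  R_A = 3w₀L/20 = 3·14·20/20 = 42 kN
  M_A = w₀L²/30 = 14·20²/30 = 560/3 kN·m
  R_B = 7w₀L/20 = 7·14·20/20 = 98 kN
  M_B = -w₀L²/20 = -14·20²/20 = -280 kN·m
Load 3 — point force P=-9 kN at a=40/3 m (b=L-a=20/3):
  R_A = Pb²(3a+b)/L³ = (-9)·(20/3)²·(3·(40/3)+(20/3))/20³ = -7/3 kN
  M_A = Pab²/L² = (-9)·(40/3)·(20/3)²/20² = -40/3 kN·m
  R_B = Pa²(a+3b)/L³ = (-9)·(40/3)²·((40/3)+3·(20/3))/20³ = -20/3 kN
  M_B = -Pa²b/L² = -(-9)·(40/3)²·(20/3)/20² = 80/3 kN·m
Load 4 — point force P=9 kN at a=8 m (b=L-a=12):
  R_A = Pb²(3a+b)/L³ = 9·12²·(3·8+12)/20³ = 729/125 kN
  M_A = Pab²/L² = 9·8·12²/20² = 648/25 kN·m
  R_B = Pa²(a+3b)/L³ = 9·8²·(8+3·12)/20³ = 396/125 kN
  M_B = -Pa²b/L² = -9·8²·12/20² = -432/25 kN·m
Superposition: R_A = 138521/3000 kN, M_A = 60901/300 kN·m, R_B = 281479/3000 kN, M_B = -81859/300 kN·m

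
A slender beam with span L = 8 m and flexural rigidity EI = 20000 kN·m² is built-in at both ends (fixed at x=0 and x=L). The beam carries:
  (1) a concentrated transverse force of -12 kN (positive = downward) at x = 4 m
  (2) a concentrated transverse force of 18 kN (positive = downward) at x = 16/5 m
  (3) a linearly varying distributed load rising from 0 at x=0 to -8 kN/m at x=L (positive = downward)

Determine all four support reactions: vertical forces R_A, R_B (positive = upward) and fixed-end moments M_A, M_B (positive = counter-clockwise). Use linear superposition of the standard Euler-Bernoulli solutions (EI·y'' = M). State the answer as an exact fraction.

Load 1 — point force P=-12 kN at a=4 m (b=L-a=4):
  R_A = Pb²(3a+b)/L³ = (-12)·4²·(3·4+4)/8³ = -6 kN
  M_A = Pab²/L² = (-12)·4·4²/8² = -12 kN·m
  R_B = Pa²(a+3b)/L³ = (-12)·4²·(4+3·4)/8³ = -6 kN
  M_B = -Pa²b/L² = -(-12)·4²·4/8² = 12 kN·m
Load 2 — point force P=18 kN at a=16/5 m (b=L-a=24/5):
  R_A = Pb²(3a+b)/L³ = 18·(24/5)²·(3·(16/5)+(24/5))/8³ = 1458/125 kN
  M_A = Pab²/L² = 18·(16/5)·(24/5)²/8² = 2592/125 kN·m
  R_B = Pa²(a+3b)/L³ = 18·(16/5)²·((16/5)+3·(24/5))/8³ = 792/125 kN
  M_B = -Pa²b/L² = -18·(16/5)²·(24/5)/8² = -1728/125 kN·m
Load 3 — triangular load w₀=-8 kN/m (0→w₀ over full span):
  R_A = 3w₀L/20 = 3·(-8)·8/20 = -48/5 kN
  M_A = w₀L²/30 = (-8)·8²/30 = -256/15 kN·m
  R_B = 7w₀L/20 = 7·(-8)·8/20 = -112/5 kN
  M_B = -w₀L²/20 = -(-8)·8²/20 = 128/5 kN·m
Superposition: R_A = -492/125 kN, M_A = -3124/375 kN·m, R_B = -2758/125 kN, M_B = 2972/125 kN·m

R_A = -492/125 kN, M_A = -3124/375 kN·m, R_B = -2758/125 kN, M_B = 2972/125 kN·m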